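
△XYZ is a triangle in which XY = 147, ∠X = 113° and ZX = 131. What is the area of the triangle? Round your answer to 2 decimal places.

Area = ½·ZX·XY·sin X ≈ 8863.1.

8863.08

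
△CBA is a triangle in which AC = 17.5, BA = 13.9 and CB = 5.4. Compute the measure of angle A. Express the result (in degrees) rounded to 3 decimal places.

14.827

By the law of cosines, cos A = (BA² + AC² − CB²) / (2·BA·AC) ≈ 0.96670, so ∠A ≈ 14.83°.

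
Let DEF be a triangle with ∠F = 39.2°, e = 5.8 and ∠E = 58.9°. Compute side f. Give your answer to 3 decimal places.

The third angle is ∠D = 180° − ∠E − ∠F = 81.90°.
Law of sines: f = e·sin F/sin E ≈ 4.2811.

4.281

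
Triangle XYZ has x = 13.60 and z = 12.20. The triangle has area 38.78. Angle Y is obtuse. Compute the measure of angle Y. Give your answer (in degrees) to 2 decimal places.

From area = ½·z·x·sin Y, we get sin Y = 2·area/(z·x) ≈ 0.46745.
Taking the obtuse solution, ∠Y ≈ 152.13°.

152.13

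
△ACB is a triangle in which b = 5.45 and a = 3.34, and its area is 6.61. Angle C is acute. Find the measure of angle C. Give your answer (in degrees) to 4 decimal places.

From area = ½·b·a·sin C, we get sin C = 2·area/(b·a) ≈ 0.72625.
Taking the acute solution, ∠C ≈ 46.57°.

46.5733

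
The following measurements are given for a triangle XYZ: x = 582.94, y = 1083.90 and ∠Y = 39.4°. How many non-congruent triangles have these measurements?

x·sin Y = 582.94·sin(39.4°) ≈ 370.
Since y ≥ x, exactly one triangle exists.

1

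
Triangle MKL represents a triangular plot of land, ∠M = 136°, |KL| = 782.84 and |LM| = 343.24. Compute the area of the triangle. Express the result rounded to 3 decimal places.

Law of sines: sin K = |LM|·sin M/|KL| ≈ 0.30458.
Since |KL| ≥ |LM|, only the acute value applies: ∠K ≈ 17.73°.
Then ∠L = 180° − ∠M − ∠K ≈ 26.27°.
Law of sines gives |MK| = |KL|·sin L/sin M ≈ 498.74.
Area = ½·|KL|·|LM|·sin L ≈ 59458.

area ≈ 59458.356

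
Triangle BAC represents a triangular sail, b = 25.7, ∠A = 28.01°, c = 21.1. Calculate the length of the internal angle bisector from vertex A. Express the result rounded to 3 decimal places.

By the law of cosines, a² = c² + b² − 2·c·b·cos A = 148.2, so a ≈ 12.174.
The bisector from A has length 2·c·b·cos(∠A/2)/(c+b) ≈ 22.485.

t_A ≈ 22.485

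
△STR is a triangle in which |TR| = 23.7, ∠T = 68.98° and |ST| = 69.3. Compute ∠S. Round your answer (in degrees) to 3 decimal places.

∠S ≈ 19.995°

By the law of cosines, |RS|² = |ST|² + |TR|² − 2·|ST|·|TR|·cos T = 4185.9, so |RS| ≈ 64.699.
Law of cosines again: cos S = (|RS|² + |ST|² − |TR|²)/(2·|RS|·|ST|) ≈ 0.93972, so ∠S ≈ 19.99°.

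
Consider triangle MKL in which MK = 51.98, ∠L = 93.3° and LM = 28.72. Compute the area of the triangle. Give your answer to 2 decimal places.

Law of sines: sin K = LM·sin L/MK ≈ 0.55160.
Since MK ≥ LM, only the acute value applies: ∠K ≈ 33.48°.
Then ∠M = 180° − ∠L − ∠K ≈ 53.22°.
Law of sines gives KL = MK·sin M/sin L ≈ 41.704.
Area = ½·MK·LM·sin M ≈ 597.87.

597.87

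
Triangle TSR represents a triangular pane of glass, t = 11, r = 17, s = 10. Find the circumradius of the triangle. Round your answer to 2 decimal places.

8.94

By the law of cosines, cos T = (s² + r² − t²) / (2·s·r) ≈ 0.78824, so ∠T ≈ 37.98°.
Circumradius = t/(2 sin T) ≈ 8.9377.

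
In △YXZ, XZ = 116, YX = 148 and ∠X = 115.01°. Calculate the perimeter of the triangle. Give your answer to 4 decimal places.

By the law of cosines, ZY² = YX² + XZ² − 2·YX·XZ·cos X = 49876, so ZY ≈ 223.33.
Semiperimeter s = (116+223.33+148)/2 = 243.67.
Perimeter = 116 + 223.33 + 148 = 487.33.

perimeter ≈ 487.3304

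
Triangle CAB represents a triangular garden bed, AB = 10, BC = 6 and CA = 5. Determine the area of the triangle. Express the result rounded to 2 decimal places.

11.40

Semiperimeter s = (10 + 6 + 5)/2 = 10.5.
Heron's formula: area = √(10.5·0.5·4.5·5.5) ≈ 11.399.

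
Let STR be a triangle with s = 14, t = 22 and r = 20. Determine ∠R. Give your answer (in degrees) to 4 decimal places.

62.9643

By the law of cosines, cos R = (s² + t² − r²) / (2·s·t) ≈ 0.45455, so ∠R ≈ 62.96°.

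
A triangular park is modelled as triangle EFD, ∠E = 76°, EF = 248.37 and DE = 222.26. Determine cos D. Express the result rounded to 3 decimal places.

By the law of cosines, FD² = DE² + EF² − 2·DE·EF·cos E = 84378, so FD ≈ 290.48.
Law of cosines again: cos D = (FD² + DE² − EF²)/(2·FD·DE) ≈ 0.55830, so ∠D ≈ 56.06°.

cos D ≈ 0.558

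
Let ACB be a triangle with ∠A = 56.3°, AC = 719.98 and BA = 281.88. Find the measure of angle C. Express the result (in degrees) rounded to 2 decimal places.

22.59

By the law of cosines, CB² = BA² + AC² − 2·BA·AC·cos A = 3.7262e+05, so CB ≈ 610.42.
Law of cosines again: cos C = (AC² + CB² − BA²)/(2·AC·CB) ≈ 0.92326, so ∠C ≈ 22.59°.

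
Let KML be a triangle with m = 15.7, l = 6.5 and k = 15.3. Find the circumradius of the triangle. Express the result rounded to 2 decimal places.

7.94

By the law of cosines, cos K = (m² + l² − k²) / (2·m·l) ≈ 0.26776, so ∠K ≈ 74.47°.
Circumradius = k/(2 sin K) ≈ 7.9399.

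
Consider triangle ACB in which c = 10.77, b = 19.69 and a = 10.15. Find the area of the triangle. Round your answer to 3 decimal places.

Semiperimeter s = (10.15 + 10.77 + 19.69)/2 = 20.305.
Heron's formula: area = √(20.305·10.155·9.535·0.615) ≈ 34.773.

34.773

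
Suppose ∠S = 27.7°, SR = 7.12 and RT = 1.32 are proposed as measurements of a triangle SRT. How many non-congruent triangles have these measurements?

0

SR·sin S = 7.12·sin(27.7°) ≈ 3.31.
Since RT = 1.32 < 3.31 = SR sin S, no triangle exists.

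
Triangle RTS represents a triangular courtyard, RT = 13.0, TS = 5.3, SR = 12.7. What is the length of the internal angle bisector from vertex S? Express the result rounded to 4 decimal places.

By the law of cosines, cos S = (TS² + SR² − RT²) / (2·TS·SR) ≈ 0.15139, so ∠S ≈ 81.29°.
The bisector from S has length 2·TS·SR·cos(∠S/2)/(TS+SR) ≈ 5.6746.

5.6746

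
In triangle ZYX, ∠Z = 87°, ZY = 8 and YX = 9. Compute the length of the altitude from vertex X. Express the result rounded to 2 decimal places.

4.56

Law of sines: sin X = ZY·sin Z/YX ≈ 0.88767.
Since YX ≥ ZY, only the acute value applies: ∠X ≈ 62.58°.
Then ∠Y = 180° − ∠Z − ∠X ≈ 30.42°.
Law of sines gives XZ = YX·sin Y/sin Z ≈ 4.563.
Area = ½·YX·ZY·sin Y ≈ 18.227.
The altitude from X has length 2·area/ZY ≈ 4.5567.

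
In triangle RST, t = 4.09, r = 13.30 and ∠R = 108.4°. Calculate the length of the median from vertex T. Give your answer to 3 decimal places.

Law of sines: sin T = t·sin R/r ≈ 0.29180.
Since r ≥ t, only the acute value applies: ∠T ≈ 16.97°.
Then ∠S = 180° − ∠R − ∠T ≈ 54.63°.
Law of sines gives s = r·sin S/sin R ≈ 11.43.
Median from T: ½√(2·r² + 2·s² − t²) ≈ 12.231.

m_T ≈ 12.231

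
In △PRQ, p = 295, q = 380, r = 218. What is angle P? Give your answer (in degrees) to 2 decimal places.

∠P ≈ 50.72°

By the law of cosines, cos P = (r² + q² − p²) / (2·r·q) ≈ 0.63314, so ∠P ≈ 50.72°.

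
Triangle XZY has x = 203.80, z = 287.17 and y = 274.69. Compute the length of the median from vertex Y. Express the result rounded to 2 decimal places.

m_Y ≈ 207.69

Median from Y: ½√(2·x² + 2·z² − y²) ≈ 207.69.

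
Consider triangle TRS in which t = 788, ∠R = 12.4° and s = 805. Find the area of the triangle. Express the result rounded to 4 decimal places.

Area = ½·s·t·sin R ≈ 68108.

area ≈ 68107.6037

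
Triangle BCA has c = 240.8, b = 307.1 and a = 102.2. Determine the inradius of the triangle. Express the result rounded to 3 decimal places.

r ≈ 32.199

Semiperimeter s = (307.1 + 240.8 + 102.2)/2 = 325.05.
Heron's formula: area = √(325.05·17.95·84.25·222.85) ≈ 10466.
Inradius = area/s = 10466/325.05 ≈ 32.199.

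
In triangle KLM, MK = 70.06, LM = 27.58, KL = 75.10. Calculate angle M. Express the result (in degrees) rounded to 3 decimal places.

By the law of cosines, cos M = (LM² + MK² − KL²) / (2·LM·MK) ≈ 0.00752, so ∠M ≈ 89.57°.

89.569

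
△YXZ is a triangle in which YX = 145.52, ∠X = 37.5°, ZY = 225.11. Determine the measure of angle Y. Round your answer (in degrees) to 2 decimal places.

∠Y ≈ 119.33°

Law of sines: sin Z = YX·sin X/ZY ≈ 0.39353.
Since ZY ≥ YX, only the acute value applies: ∠Z ≈ 23.17°.
Then ∠Y = 180° − ∠X − ∠Z ≈ 119.33°.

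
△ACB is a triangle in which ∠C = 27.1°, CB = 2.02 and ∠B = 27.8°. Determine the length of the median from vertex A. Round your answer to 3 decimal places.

The third angle is ∠A = 180° − ∠C − ∠B = 125.10°.
Law of sines: BA = CB·sin C/sin A ≈ 1.1247.
Law of sines: AC = CB·sin B/sin A ≈ 1.1515.
Median from A: ½√(2·BA² + 2·AC² − CB²) ≈ 0.52478.

m_A ≈ 0.525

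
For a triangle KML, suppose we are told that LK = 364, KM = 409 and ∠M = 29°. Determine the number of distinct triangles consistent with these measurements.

KM·sin M = 409·sin(29°) ≈ 198.3.
Since KM sin M < LK < KM (198.3 < 364 < 409), two triangles exist.

2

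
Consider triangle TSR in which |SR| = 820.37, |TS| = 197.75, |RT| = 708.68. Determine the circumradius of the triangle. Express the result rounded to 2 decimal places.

By the law of cosines, cos T = (|RT|² + |TS|² − |SR|²) / (2·|RT|·|TS|) ≈ -0.46979, so ∠T ≈ 118.02°.
Circumradius = |SR|/(2 sin T) ≈ 464.65.

464.65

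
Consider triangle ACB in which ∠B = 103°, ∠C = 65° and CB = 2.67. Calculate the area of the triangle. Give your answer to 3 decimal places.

15.140

The third angle is ∠A = 180° − ∠C − ∠B = 12.00°.
Law of sines: BA = CB·sin C/sin A ≈ 11.639.
Law of sines: AC = CB·sin B/sin A ≈ 12.513.
Area = ½·CB·BA·sin B ≈ 15.14.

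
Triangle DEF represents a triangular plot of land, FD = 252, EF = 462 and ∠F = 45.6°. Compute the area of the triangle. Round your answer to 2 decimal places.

Area = ½·EF·FD·sin F ≈ 41591.

41590.88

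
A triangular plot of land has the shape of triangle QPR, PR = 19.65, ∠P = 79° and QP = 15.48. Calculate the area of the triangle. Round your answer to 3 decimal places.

149.297

Area = ½·QP·PR·sin P ≈ 149.3.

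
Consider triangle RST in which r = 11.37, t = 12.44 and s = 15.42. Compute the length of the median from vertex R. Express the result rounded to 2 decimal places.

Median from R: ½√(2·s² + 2·t² − r²) ≈ 12.804.

12.80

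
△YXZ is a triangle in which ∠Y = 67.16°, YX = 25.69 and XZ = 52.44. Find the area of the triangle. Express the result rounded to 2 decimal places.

Law of sines: sin Z = YX·sin Y/XZ ≈ 0.45148.
Since XZ ≥ YX, only the acute value applies: ∠Z ≈ 26.84°.
Then ∠X = 180° − ∠Y − ∠Z ≈ 86.00°.
Law of sines gives ZY = XZ·sin X/sin Y ≈ 56.763.
Area = ½·XZ·YX·sin X ≈ 671.95.

area ≈ 671.95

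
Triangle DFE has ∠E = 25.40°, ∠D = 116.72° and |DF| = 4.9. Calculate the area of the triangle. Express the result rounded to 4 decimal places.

The third angle is ∠F = 180° − ∠E − ∠D = 37.88°.
Law of sines: |FE| = |DF|·sin D/sin E ≈ 10.204.
Law of sines: |ED| = |DF|·sin F/sin E ≈ 7.0142.
Area = ½·|DF|·|FE|·sin F ≈ 15.35.

area ≈ 15.3498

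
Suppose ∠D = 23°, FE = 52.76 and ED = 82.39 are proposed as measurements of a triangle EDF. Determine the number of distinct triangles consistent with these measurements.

ED·sin D = 82.39·sin(23°) ≈ 32.19.
Since ED sin D < FE < ED (32.19 < 52.76 < 82.39), two triangles exist.

2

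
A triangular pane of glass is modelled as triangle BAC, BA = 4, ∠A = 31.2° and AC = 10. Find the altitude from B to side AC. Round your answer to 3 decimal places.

By the law of cosines, CB² = BA² + AC² − 2·BA·AC·cos A = 47.571, so CB ≈ 6.8972.
Area = ½·BA·AC·sin A ≈ 10.361.
The altitude from B has length 2·area/AC ≈ 2.0721.

h_B ≈ 2.072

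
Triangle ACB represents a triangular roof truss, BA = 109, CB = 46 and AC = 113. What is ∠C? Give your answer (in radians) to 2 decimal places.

By the law of cosines, cos C = (AC² + CB² − BA²) / (2·AC·CB) ≈ 0.28896, so ∠C ≈ 1.278 rad.

1.28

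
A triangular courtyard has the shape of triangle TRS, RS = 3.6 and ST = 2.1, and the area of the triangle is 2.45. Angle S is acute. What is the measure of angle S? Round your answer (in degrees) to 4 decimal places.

∠S ≈ 40.4021°

From area = ½·RS·ST·sin S, we get sin S = 2·area/(RS·ST) ≈ 0.64815.
Taking the acute solution, ∠S ≈ 40.40°.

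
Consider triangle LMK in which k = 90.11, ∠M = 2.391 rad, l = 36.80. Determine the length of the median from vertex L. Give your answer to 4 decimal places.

m_L ≈ 104.3233

By the law of cosines, m² = k² + l² − 2·k·l·cos M = 14324, so m ≈ 119.68.
Median from L: ½√(2·m² + 2·k² − l²) ≈ 104.32.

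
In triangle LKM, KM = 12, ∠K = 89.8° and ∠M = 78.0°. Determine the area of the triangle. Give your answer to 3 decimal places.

The third angle is ∠L = 180° − ∠K − ∠M = 12.20°.
Law of sines: ML = KM·sin K/sin L ≈ 56.784.
Law of sines: LK = KM·sin M/sin L ≈ 55.544.
Area = ½·KM·ML·sin M ≈ 333.26.

333.260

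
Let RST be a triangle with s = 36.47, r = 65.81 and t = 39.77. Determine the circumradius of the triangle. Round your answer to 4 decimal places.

By the law of cosines, cos R = (s² + t² − r²) / (2·s·t) ≈ -0.48925, so ∠R ≈ 119.29°.
Circumradius = r/(2 sin R) ≈ 37.729.

37.7290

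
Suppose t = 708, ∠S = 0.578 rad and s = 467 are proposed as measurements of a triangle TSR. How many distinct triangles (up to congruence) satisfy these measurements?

t·sin S = 708·sin(0.578 rad) ≈ 386.8.
Since t sin S < s < t (386.8 < 467 < 708), two triangles exist.

2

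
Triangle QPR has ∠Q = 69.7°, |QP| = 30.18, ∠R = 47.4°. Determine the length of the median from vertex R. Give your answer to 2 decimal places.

34.32

The third angle is ∠P = 180° − ∠R − ∠Q = 62.90°.
Law of sines: |PR| = |QP|·sin Q/sin R ≈ 38.453.
Law of sines: |RQ| = |QP|·sin P/sin R ≈ 36.499.
Median from R: ½√(2·|PR|² + 2·|RQ|² − |QP|²) ≈ 34.318.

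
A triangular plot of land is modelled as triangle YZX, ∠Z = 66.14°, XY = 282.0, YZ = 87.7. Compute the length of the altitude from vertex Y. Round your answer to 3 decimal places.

Law of sines: sin X = YZ·sin Z/XY ≈ 0.28441.
Since XY ≥ YZ, only the acute value applies: ∠X ≈ 16.52°.
Then ∠Y = 180° − ∠Z − ∠X ≈ 97.34°.
Law of sines gives ZX = XY·sin Y/sin Z ≈ 305.83.
Area = ½·XY·YZ·sin Y ≈ 12264.
The altitude from Y has length 2·area/ZX ≈ 80.205.

h_Y ≈ 80.205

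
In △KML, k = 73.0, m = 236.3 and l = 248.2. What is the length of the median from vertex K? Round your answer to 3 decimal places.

Median from K: ½√(2·m² + 2·l² − k²) ≈ 239.56.

239.558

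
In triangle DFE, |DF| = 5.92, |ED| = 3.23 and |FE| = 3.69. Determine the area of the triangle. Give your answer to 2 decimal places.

Semiperimeter s = (3.69 + 3.23 + 5.92)/2 = 6.42.
Heron's formula: area = √(6.42·2.73·3.19·0.5) ≈ 5.2872.

area ≈ 5.29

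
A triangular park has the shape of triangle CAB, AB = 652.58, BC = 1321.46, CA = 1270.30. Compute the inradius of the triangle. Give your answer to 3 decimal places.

r ≈ 251.484

Semiperimeter s = (652.58 + 1321.5 + 1270.3)/2 = 1622.2.
Heron's formula: area = √(1622.2·969.59·300.71·351.87) ≈ 4.0795e+05.
Inradius = area/s = 4.0795e+05/1622.2 ≈ 251.48.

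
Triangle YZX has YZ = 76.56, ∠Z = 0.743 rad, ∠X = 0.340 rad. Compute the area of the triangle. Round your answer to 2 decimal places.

area ≈ 5251.75

The third angle is ∠Y = π − ∠Z − ∠X = 2.059 rad.
Law of sines: ZX = YZ·sin Y/sin X ≈ 202.8.
Law of sines: XY = YZ·sin Z/sin X ≈ 155.31.
Area = ½·YZ·ZX·sin Z ≈ 5251.8.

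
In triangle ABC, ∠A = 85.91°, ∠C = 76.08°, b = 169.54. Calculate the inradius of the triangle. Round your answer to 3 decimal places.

The third angle is ∠B = 180° − ∠C − ∠A = 18.01°.
Law of sines: a = b·sin A/sin B ≈ 546.95.
Law of sines: c = b·sin C/sin B ≈ 532.24.
Area = ½·b·a·sin C ≈ 45003.
Semiperimeter s = (546.95+169.54+532.24)/2 = 624.37.
Inradius = area/s = 45003/624.37 ≈ 72.078.

72.078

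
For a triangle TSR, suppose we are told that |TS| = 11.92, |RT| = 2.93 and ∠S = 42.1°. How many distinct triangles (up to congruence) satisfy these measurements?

|TS|·sin S = 11.92·sin(42.1°) ≈ 7.991.
Since |RT| = 2.93 < 7.991 = |TS| sin S, no triangle exists.

0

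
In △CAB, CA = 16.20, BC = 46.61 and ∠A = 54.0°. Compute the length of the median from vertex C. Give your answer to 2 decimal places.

21.95

Law of sines: sin B = CA·sin A/BC ≈ 0.28119.
Since BC ≥ CA, only the acute value applies: ∠B ≈ 16.33°.
Then ∠C = 180° − ∠A − ∠B ≈ 109.67°.
Law of sines gives AB = BC·sin C/sin A ≈ 54.252.
Median from C: ½√(2·BC² + 2·CA² − AB²) ≈ 21.947.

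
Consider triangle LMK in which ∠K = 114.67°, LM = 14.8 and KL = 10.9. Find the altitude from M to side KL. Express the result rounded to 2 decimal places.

Law of sines: sin M = KL·sin K/LM ≈ 0.66927.
Since LM ≥ KL, only the acute value applies: ∠M ≈ 42.01°.
Then ∠L = 180° − ∠K − ∠M ≈ 23.32°.
Law of sines gives MK = LM·sin L/sin K ≈ 6.4472.
Area = ½·LM·KL·sin L ≈ 31.93.
The altitude from M has length 2·area/KL ≈ 5.8587.

5.86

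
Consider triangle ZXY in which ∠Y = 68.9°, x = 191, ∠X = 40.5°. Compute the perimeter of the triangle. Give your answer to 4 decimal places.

742.7757

The third angle is ∠Z = 180° − ∠X − ∠Y = 70.60°.
Law of sines: z = x·sin Z/sin X ≈ 277.4.
Law of sines: y = x·sin Y/sin X ≈ 274.38.
Semiperimeter s = (277.4+191+274.38)/2 = 371.39.
Perimeter = 277.4 + 191 + 274.38 = 742.78.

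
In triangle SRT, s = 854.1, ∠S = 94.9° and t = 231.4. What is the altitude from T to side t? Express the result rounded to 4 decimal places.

h_T ≈ 799.6949

Law of sines: sin T = t·sin S/s ≈ 0.26994.
Since s ≥ t, only the acute value applies: ∠T ≈ 15.66°.
Then ∠R = 180° − ∠S − ∠T ≈ 69.44°.
Law of sines gives r = s·sin R/sin S ≈ 802.63.
Area = ½·s·t·sin R ≈ 92525.
The altitude from T has length 2·area/t ≈ 799.69.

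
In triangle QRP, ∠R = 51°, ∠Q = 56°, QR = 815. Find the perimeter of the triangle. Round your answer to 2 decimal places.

The third angle is ∠P = 180° − ∠Q − ∠R = 73.00°.
Law of sines: RP = QR·sin Q/sin P ≈ 706.54.
Law of sines: PQ = QR·sin R/sin P ≈ 662.31.
Semiperimeter s = (706.54+662.31+815)/2 = 1091.9.
Perimeter = 706.54 + 662.31 + 815 = 2183.9.

perimeter ≈ 2183.85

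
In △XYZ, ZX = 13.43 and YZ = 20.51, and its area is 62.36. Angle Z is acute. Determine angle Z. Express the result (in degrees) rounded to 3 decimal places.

From area = ½·YZ·ZX·sin Z, we get sin Z = 2·area/(YZ·ZX) ≈ 0.45279.
Taking the acute solution, ∠Z ≈ 26.92°.

26.923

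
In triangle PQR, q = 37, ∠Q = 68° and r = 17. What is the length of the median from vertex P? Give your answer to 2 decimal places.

20.79

Law of sines: sin R = r·sin Q/q ≈ 0.42600.
Since q ≥ r, only the acute value applies: ∠R ≈ 25.21°.
Then ∠P = 180° − ∠Q − ∠R ≈ 86.79°.
Law of sines gives p = q·sin P/sin Q ≈ 39.843.
Median from P: ½√(2·q² + 2·r² − p²) ≈ 20.788.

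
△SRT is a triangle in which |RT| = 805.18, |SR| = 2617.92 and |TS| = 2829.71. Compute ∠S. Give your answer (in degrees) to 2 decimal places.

By the law of cosines, cos S = (|TS|² + |SR|² − |RT|²) / (2·|TS|·|SR|) ≈ 0.95927, so ∠S ≈ 16.41°.

∠S ≈ 16.41°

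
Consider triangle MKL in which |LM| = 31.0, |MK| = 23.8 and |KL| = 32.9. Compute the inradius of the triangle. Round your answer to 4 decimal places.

Semiperimeter s = (32.9 + 31 + 23.8)/2 = 43.85.
Heron's formula: area = √(43.85·10.95·12.85·20.05) ≈ 351.72.
Inradius = area/s = 351.72/43.85 ≈ 8.021.

8.0210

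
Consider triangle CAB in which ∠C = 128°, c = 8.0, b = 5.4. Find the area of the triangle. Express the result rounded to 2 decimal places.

area ≈ 7.34

Law of sines: sin B = b·sin C/c ≈ 0.53191.
Since c ≥ b, only the acute value applies: ∠B ≈ 32.13°.
Then ∠A = 180° − ∠C − ∠B ≈ 19.87°.
Law of sines gives a = c·sin A/sin C ≈ 3.4498.
Area = ½·c·b·sin A ≈ 7.34.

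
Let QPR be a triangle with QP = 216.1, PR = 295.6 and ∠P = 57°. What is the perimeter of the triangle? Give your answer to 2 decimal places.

By the law of cosines, RQ² = QP² + PR² − 2·QP·PR·cos P = 64496, so RQ ≈ 253.96.
Semiperimeter s = (295.6+253.96+216.1)/2 = 382.83.
Perimeter = 295.6 + 253.96 + 216.1 = 765.66.

765.66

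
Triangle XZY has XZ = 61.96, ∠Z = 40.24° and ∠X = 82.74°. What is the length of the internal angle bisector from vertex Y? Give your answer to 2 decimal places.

The third angle is ∠Y = 180° − ∠X − ∠Z = 57.02°.
Law of sines: ZY = XZ·sin X/sin Y ≈ 73.27.
Law of sines: YX = XZ·sin Z/sin Y ≈ 47.714.
The bisector from Y has length 2·ZY·YX·cos(∠Y/2)/(ZY+YX) ≈ 50.785.

t_Y ≈ 50.78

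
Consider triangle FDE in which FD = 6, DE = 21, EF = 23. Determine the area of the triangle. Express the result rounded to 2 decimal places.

area ≈ 61.64

Semiperimeter s = (21 + 23 + 6)/2 = 25.
Heron's formula: area = √(25·4·2·19) ≈ 61.644.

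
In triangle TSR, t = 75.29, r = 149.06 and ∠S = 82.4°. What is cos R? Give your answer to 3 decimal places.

By the law of cosines, s² = r² + t² − 2·r·t·cos S = 24919, so s ≈ 157.86.
Law of cosines again: cos R = (t² + s² − r²)/(2·t·s) ≈ 0.35206, so ∠R ≈ 69.39°.

cos R ≈ 0.352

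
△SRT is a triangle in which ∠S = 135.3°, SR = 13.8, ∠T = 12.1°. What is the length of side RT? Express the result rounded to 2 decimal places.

46.31

The third angle is ∠R = 180° − ∠T − ∠S = 32.60°.
Law of sines: RT = SR·sin S/sin T ≈ 46.307.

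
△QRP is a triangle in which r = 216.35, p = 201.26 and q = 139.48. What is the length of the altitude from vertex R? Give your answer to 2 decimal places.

Semiperimeter s = (139.48 + 216.35 + 201.26)/2 = 278.54.
Heron's formula: area = √(278.54·139.06·62.195·77.285) ≈ 13645.
The altitude from R has length 2·area/r ≈ 126.14.

126.14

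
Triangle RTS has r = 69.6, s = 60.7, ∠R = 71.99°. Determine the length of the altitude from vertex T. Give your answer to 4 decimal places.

Law of sines: sin S = s·sin R/r ≈ 0.82939.
Since r ≥ s, only the acute value applies: ∠S ≈ 56.04°.
Then ∠T = 180° − ∠R − ∠S ≈ 51.97°.
Law of sines gives t = r·sin T/sin R ≈ 57.65.
Area = ½·r·s·sin T ≈ 1664.
The altitude from T has length 2·area/t ≈ 57.726.

57.7259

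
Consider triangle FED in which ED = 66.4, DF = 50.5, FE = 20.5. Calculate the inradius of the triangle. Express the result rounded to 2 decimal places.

5.42

Semiperimeter s = (66.4 + 50.5 + 20.5)/2 = 68.7.
Heron's formula: area = √(68.7·2.3·18.2·48.2) ≈ 372.31.
Inradius = area/s = 372.31/68.7 ≈ 5.4193.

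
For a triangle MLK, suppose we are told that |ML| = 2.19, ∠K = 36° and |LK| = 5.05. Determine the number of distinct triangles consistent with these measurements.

0

|LK|·sin K = 5.05·sin(36°) ≈ 2.968.
Since |ML| = 2.19 < 2.968 = |LK| sin K, no triangle exists.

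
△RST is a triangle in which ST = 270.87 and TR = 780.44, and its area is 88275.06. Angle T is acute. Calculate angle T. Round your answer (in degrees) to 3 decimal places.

From area = ½·ST·TR·sin T, we get sin T = 2·area/(ST·TR) ≈ 0.83516.
Taking the acute solution, ∠T ≈ 56.63°.

56.632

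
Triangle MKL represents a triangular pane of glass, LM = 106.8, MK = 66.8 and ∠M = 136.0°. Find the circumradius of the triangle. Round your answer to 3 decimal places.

116.356

By the law of cosines, KL² = LM² + MK² − 2·LM·MK·cos M = 26132, so KL ≈ 161.66.
Area = ½·LM·MK·sin M ≈ 2477.9.
Circumradius = KL/(2 sin M) ≈ 116.36.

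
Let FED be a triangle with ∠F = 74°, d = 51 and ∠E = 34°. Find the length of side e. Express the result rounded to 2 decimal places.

29.99

The third angle is ∠D = 180° − ∠F − ∠E = 72.00°.
Law of sines: e = d·sin E/sin D ≈ 29.986.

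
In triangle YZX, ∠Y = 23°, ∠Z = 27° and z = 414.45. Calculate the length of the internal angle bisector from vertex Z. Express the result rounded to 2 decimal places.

t_Z ≈ 459.38

The third angle is ∠X = 180° − ∠Y − ∠Z = 130.00°.
Law of sines: y = z·sin Y/sin Z ≈ 356.7.
Law of sines: x = z·sin X/sin Z ≈ 699.33.
The bisector from Z has length 2·x·y·cos(∠Z/2)/(x+y) ≈ 459.38.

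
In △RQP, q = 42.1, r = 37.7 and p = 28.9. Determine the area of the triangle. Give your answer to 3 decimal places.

Semiperimeter s = (37.7 + 42.1 + 28.9)/2 = 54.35.
Heron's formula: area = √(54.35·16.65·12.25·25.45) ≈ 531.15.

area ≈ 531.152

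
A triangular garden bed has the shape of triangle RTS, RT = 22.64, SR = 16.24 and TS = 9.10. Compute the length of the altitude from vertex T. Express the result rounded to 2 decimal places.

Semiperimeter s = (9.1 + 16.24 + 22.64)/2 = 23.99.
Heron's formula: area = √(23.99·14.89·7.75·1.35) ≈ 61.134.
The altitude from T has length 2·area/SR ≈ 7.5288.

7.53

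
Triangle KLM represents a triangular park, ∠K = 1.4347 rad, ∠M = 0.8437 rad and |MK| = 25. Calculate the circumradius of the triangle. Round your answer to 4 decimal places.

R ≈ 16.4491

The third angle is ∠L = π − ∠M − ∠K = 0.8632 rad.
Law of sines: |LM| = |MK|·sin K/sin L ≈ 32.594.
Law of sines: |KL| = |MK|·sin M/sin L ≈ 24.578.
Circumradius = |MK|/(2 sin L) ≈ 16.449.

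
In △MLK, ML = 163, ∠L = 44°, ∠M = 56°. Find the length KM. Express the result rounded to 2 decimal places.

114.98

The third angle is ∠K = 180° − ∠M − ∠L = 80.00°.
Law of sines: KM = ML·sin L/sin K ≈ 114.98.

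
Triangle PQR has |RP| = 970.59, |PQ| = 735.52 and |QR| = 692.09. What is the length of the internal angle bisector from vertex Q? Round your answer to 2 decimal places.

523.21

By the law of cosines, cos Q = (|PQ|² + |QR|² − |RP|²) / (2·|PQ|·|QR|) ≈ 0.07655, so ∠Q ≈ 85.61°.
The bisector from Q has length 2·|PQ|·|QR|·cos(∠Q/2)/(|PQ|+|QR|) ≈ 523.21.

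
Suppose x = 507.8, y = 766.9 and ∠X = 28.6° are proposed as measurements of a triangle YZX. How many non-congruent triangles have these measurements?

y·sin X = 766.9·sin(28.6°) ≈ 367.1.
Since y sin X < x < y (367.1 < 507.8 < 766.9), two triangles exist.

2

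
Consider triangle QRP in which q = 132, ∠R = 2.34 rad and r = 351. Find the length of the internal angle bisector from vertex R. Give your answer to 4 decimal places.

t_R ≈ 67.0442

Law of sines: sin Q = q·sin R/r ≈ 0.27019.
Since r ≥ q, only the acute value applies: ∠Q ≈ 0.274 rad.
Then ∠P = π − ∠R − ∠Q ≈ 0.528 rad.
Law of sines gives p = r·sin P/sin R ≈ 246.13.
The bisector from R has length 2·p·q·cos(∠R/2)/(p+q) ≈ 67.044.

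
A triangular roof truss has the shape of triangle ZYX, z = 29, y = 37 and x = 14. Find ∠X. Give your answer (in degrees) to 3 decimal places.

∠X ≈ 20.200°

By the law of cosines, cos X = (z² + y² − x²) / (2·z·y) ≈ 0.93849, so ∠X ≈ 20.20°.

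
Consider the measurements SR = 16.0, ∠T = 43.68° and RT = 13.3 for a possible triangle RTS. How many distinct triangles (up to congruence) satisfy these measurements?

RT·sin T = 13.3·sin(43.68°) ≈ 9.185.
Since SR ≥ RT, exactly one triangle exists.

1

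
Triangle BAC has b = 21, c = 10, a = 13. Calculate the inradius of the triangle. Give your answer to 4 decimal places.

r ≈ 2.2156

Semiperimeter s = (21 + 13 + 10)/2 = 22.
Heron's formula: area = √(22·1·9·12) ≈ 48.744.
Inradius = area/s = 48.744/22 ≈ 2.2156.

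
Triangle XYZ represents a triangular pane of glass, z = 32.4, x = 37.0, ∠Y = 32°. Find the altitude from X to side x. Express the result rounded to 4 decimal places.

h_X ≈ 17.1694

By the law of cosines, y² = z² + x² − 2·z·x·cos Y = 385.48, so y ≈ 19.634.
Area = ½·z·x·sin Y ≈ 317.63.
The altitude from X has length 2·area/x ≈ 17.169.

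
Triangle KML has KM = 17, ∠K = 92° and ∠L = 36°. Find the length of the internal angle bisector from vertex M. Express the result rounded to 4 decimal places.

t_M ≈ 19.2420

The third angle is ∠M = 180° − ∠L − ∠K = 52.00°.
Law of sines: ML = KM·sin K/sin L ≈ 28.905.
Law of sines: LK = KM·sin M/sin L ≈ 22.791.
The bisector from M has length 2·KM·ML·cos(∠M/2)/(KM+ML) ≈ 19.242.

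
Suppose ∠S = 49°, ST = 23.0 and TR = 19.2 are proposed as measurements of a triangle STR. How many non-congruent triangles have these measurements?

2

ST·sin S = 23.0·sin(49°) ≈ 17.36.
Since ST sin S < TR < ST (17.36 < 19.2 < 23.0), two triangles exist.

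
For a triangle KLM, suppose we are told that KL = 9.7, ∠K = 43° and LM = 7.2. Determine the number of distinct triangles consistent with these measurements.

KL·sin K = 9.7·sin(43°) ≈ 6.615.
Since KL sin K < LM < KL (6.615 < 7.2 < 9.7), two triangles exist.

2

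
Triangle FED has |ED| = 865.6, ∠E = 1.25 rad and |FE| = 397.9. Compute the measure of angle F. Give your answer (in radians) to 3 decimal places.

∠F ≈ 1.420 rad

By the law of cosines, |DF|² = |FE|² + |ED|² − 2·|FE|·|ED|·cos E = 6.9038e+05, so |DF| ≈ 830.89.
Law of cosines again: cos F = (|DF|² + |FE|² − |ED|²)/(2·|DF|·|FE|) ≈ 0.15039, so ∠F ≈ 1.420 rad.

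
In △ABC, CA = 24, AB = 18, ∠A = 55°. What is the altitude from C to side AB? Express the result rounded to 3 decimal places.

By the law of cosines, BC² = CA² + AB² − 2·CA·AB·cos A = 404.43, so BC ≈ 20.11.
Area = ½·CA·AB·sin A ≈ 176.94.
The altitude from C has length 2·area/AB ≈ 19.66.

19.660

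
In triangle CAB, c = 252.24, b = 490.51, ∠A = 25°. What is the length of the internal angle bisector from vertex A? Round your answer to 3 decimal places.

325.260

By the law of cosines, a² = b² + c² − 2·b·c·cos A = 79957, so a ≈ 282.77.
The bisector from A has length 2·b·c·cos(∠A/2)/(b+c) ≈ 325.26.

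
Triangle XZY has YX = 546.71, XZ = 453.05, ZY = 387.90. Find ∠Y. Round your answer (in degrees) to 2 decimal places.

∠Y ≈ 54.86°

By the law of cosines, cos Y = (ZY² + YX² − XZ²) / (2·ZY·YX) ≈ 0.57553, so ∠Y ≈ 54.86°.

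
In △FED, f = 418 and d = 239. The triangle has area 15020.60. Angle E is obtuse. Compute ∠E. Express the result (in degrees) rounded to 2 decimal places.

∠E ≈ 162.50°

From area = ½·d·f·sin E, we get sin E = 2·area/(d·f) ≈ 0.30071.
Taking the obtuse solution, ∠E ≈ 162.50°.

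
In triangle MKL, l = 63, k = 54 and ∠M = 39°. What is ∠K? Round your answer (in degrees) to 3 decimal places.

By the law of cosines, m² = k² + l² − 2·k·l·cos M = 1597.3, so m ≈ 39.966.
Law of cosines again: cos K = (l² + m² − k²)/(2·l·m) ≈ 0.52630, so ∠K ≈ 58.24°.

58.244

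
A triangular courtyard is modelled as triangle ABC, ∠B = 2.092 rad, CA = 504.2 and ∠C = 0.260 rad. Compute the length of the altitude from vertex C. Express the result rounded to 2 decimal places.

358.02

The third angle is ∠A = π − ∠B − ∠C = 0.790 rad.
Law of sines: BC = CA·sin A/sin B ≈ 412.83.
Law of sines: AB = CA·sin C/sin B ≈ 149.47.
Area = ½·CA·BC·sin C ≈ 26756.
The altitude from C has length 2·area/AB ≈ 358.02.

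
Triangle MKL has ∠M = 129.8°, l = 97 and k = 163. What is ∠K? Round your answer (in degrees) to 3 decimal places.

By the law of cosines, m² = k² + l² − 2·k·l·cos M = 56220, so m ≈ 237.11.
Law of cosines again: cos K = (l² + m² − k²)/(2·l·m) ≈ 0.84914, so ∠K ≈ 31.88°.

∠K ≈ 31.881°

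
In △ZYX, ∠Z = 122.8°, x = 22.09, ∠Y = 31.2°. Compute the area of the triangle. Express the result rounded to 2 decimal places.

The third angle is ∠X = 180° − ∠Z − ∠Y = 26.00°.
Law of sines: z = x·sin Z/sin X ≈ 42.357.
Law of sines: y = x·sin Y/sin X ≈ 26.104.
Area = ½·x·z·sin Y ≈ 242.35.

242.35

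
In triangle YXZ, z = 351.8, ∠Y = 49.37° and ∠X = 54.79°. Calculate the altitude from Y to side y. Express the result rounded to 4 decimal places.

h_Y ≈ 287.4362

The third angle is ∠Z = 180° − ∠Y − ∠X = 75.84°.
Law of sines: y = z·sin Y/sin Z ≈ 275.36.
Law of sines: x = z·sin X/sin Z ≈ 296.44.
Area = ½·z·y·sin X ≈ 39574.
The altitude from Y has length 2·area/y ≈ 287.44.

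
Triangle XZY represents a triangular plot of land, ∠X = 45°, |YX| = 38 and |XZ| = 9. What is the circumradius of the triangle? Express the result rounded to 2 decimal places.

By the law of cosines, |ZY|² = |YX|² + |XZ|² − 2·|YX|·|XZ|·cos X = 1041.3, so |ZY| ≈ 32.27.
Area = ½·|YX|·|XZ|·sin X ≈ 120.92.
Circumradius = |ZY|/(2 sin X) ≈ 22.818.

R ≈ 22.82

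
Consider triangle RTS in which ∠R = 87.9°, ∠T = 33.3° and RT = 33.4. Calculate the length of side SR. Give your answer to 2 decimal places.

21.44

The third angle is ∠S = 180° − ∠R − ∠T = 58.80°.
Law of sines: SR = RT·sin T/sin S ≈ 21.438.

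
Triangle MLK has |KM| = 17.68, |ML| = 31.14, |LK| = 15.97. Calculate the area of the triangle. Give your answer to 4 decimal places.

area ≈ 99.1274

Semiperimeter s = (15.97 + 17.68 + 31.14)/2 = 32.395.
Heron's formula: area = √(32.395·16.425·14.715·1.255) ≈ 99.127.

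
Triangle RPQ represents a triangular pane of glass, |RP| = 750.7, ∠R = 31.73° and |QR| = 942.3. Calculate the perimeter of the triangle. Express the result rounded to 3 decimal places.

By the law of cosines, |PQ|² = |QR|² + |RP|² − 2·|QR|·|RP|·cos R = 2.4817e+05, so |PQ| ≈ 498.16.
Semiperimeter s = (498.16+942.3+750.7)/2 = 1095.6.
Perimeter = 498.16 + 942.3 + 750.7 = 2191.2.

perimeter ≈ 2191.164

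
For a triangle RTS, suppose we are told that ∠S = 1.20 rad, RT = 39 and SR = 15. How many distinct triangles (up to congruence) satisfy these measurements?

1

SR·sin S = 15·sin(1.20 rad) ≈ 13.98.
Since RT ≥ SR, exactly one triangle exists.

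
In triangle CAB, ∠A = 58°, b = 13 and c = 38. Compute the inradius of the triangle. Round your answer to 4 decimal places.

4.9869

By the law of cosines, a² = b² + c² − 2·b·c·cos A = 1089.4, so a ≈ 33.007.
Area = ½·b·c·sin A ≈ 209.47.
Semiperimeter s = (38+33.007+13)/2 = 42.003.
Inradius = area/s = 209.47/42.003 ≈ 4.9869.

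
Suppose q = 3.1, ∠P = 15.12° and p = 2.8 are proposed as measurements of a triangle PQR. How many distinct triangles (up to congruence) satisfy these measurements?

q·sin P = 3.1·sin(15.12°) ≈ 0.8086.
Since q sin P < p < q (0.8086 < 2.8 < 3.1), two triangles exist.

2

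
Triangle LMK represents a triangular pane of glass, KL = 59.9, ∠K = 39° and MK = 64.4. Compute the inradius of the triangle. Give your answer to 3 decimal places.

r ≈ 14.624

By the law of cosines, LM² = MK² + KL² − 2·MK·KL·cos K = 1739.6, so LM ≈ 41.708.
Area = ½·MK·KL·sin K ≈ 1213.8.
Semiperimeter s = (64.4+59.9+41.708)/2 = 83.004.
Inradius = area/s = 1213.8/83.004 ≈ 14.624.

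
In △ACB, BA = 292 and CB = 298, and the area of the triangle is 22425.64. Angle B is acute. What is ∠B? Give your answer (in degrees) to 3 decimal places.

From area = ½·CB·BA·sin B, we get sin B = 2·area/(CB·BA) ≈ 0.51544.
Taking the acute solution, ∠B ≈ 31.03°.

31.027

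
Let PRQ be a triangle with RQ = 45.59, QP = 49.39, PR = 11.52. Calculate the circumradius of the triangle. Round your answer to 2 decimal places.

25.30

By the law of cosines, cos P = (QP² + PR² − RQ²) / (2·QP·PR) ≈ 0.43379, so ∠P ≈ 64.29°.
Circumradius = RQ/(2 sin P) ≈ 25.299.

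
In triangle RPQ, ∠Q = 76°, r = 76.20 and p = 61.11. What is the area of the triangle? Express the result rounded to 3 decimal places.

Area = ½·r·p·sin Q ≈ 2259.1.

area ≈ 2259.131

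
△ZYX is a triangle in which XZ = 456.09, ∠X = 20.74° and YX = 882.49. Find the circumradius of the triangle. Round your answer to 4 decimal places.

By the law of cosines, ZY² = YX² + XZ² − 2·YX·XZ·cos X = 2.3398e+05, so ZY ≈ 483.72.
Area = ½·YX·XZ·sin X ≈ 71267.
Circumradius = ZY/(2 sin X) ≈ 682.97.

682.9703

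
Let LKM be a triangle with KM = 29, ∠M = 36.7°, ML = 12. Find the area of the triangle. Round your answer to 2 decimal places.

103.99

Area = ½·KM·ML·sin M ≈ 103.99.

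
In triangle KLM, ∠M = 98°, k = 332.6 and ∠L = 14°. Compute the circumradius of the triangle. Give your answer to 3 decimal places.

R ≈ 179.360

The third angle is ∠K = 180° − ∠L − ∠M = 68.00°.
Law of sines: l = k·sin L/sin K ≈ 86.782.
Law of sines: m = k·sin M/sin K ≈ 355.23.
Circumradius = k/(2 sin K) ≈ 179.36.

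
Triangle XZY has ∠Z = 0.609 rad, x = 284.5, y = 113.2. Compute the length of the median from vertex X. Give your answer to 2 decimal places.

By the law of cosines, z² = y² + x² − 2·y·x·cos Z = 40923, so z ≈ 202.3.
Median from X: ½√(2·z² + 2·y² − x²) ≈ 81.448.

m_X ≈ 81.45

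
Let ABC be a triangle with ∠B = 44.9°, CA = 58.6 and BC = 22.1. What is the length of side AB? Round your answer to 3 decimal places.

72.140

Law of sines: sin A = BC·sin B/CA ≈ 0.26621.
Since CA ≥ BC, only the acute value applies: ∠A ≈ 15.44°.
Then ∠C = 180° − ∠B − ∠A ≈ 119.66°.
Law of sines gives AB = CA·sin C/sin B ≈ 72.14.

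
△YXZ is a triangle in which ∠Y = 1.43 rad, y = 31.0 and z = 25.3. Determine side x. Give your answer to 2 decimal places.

21.81

Law of sines: sin Z = z·sin Y/y ≈ 0.80805.
Since y ≥ z, only the acute value applies: ∠Z ≈ 0.941 rad.
Then ∠X = π − ∠Y − ∠Z ≈ 0.771 rad.
Law of sines gives x = y·sin X/sin Y ≈ 21.813.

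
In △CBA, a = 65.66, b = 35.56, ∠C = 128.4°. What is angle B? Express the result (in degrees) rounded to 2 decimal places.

By the law of cosines, c² = b² + a² − 2·b·a·cos C = 8476.3, so c ≈ 92.067.
Law of cosines again: cos B = (a² + c² − b²)/(2·a·c) ≈ 0.95309, so ∠B ≈ 17.62°.

17.62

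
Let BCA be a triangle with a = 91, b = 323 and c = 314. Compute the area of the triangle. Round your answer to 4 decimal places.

area ≈ 14272.7923

Semiperimeter s = (323 + 314 + 91)/2 = 364.
Heron's formula: area = √(364·41·50·273) ≈ 14273.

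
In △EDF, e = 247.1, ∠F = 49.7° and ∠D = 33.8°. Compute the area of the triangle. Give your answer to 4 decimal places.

The third angle is ∠E = 180° − ∠D − ∠F = 96.50°.
Law of sines: d = e·sin D/sin E ≈ 138.35.
Law of sines: f = e·sin F/sin E ≈ 189.67.
Area = ½·e·d·sin F ≈ 13036.

area ≈ 13036.3966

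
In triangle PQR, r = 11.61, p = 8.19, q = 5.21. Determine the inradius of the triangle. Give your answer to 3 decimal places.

Semiperimeter s = (8.19 + 5.21 + 11.61)/2 = 12.505.
Heron's formula: area = √(12.505·4.315·7.295·0.895) ≈ 18.77.
Inradius = area/s = 18.77/12.505 ≈ 1.501.

1.501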